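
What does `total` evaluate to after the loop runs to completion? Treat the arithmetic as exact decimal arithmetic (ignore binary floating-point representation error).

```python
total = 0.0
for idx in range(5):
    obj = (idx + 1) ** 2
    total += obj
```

Let's trace through this code step by step.

Initialize: total = 0.0
Entering loop: for idx in range(5):
After iteration 1: idx = 0, total = 1.0, obj = 1
After iteration 2: idx = 1, total = 5.0, obj = 4
After iteration 3: idx = 2, total = 14.0, obj = 9
After iteration 4: idx = 3, total = 30.0, obj = 16
After iteration 5: idx = 4, total = 55.0, obj = 25
Loop ends.

Final answer: 55.0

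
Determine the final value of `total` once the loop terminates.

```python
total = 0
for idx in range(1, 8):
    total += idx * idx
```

Let's trace through this code step by step.

Initialize: total = 0
Entering loop: for idx in range(1, 8):
After iteration 1: idx = 1, total = 1
After iteration 2: idx = 2, total = 5
After iteration 3: idx = 3, total = 14
After iteration 4: idx = 4, total = 30
After iteration 5: idx = 5, total = 55
After iteration 6: idx = 6, total = 91
After iteration 7: idx = 7, total = 140
Loop ends.

Final answer: 140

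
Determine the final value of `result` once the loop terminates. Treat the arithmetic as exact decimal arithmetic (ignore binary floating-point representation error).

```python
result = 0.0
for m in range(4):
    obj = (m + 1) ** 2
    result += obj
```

Let's trace through this code step by step.

Initialize: result = 0.0
Entering loop: for m in range(4):
After iteration 1: m = 0, result = 1.0, obj = 1
After iteration 2: m = 1, result = 5.0, obj = 4
After iteration 3: m = 2, result = 14.0, obj = 9
After iteration 4: m = 3, result = 30.0, obj = 16
Loop ends.

Final answer: 30.0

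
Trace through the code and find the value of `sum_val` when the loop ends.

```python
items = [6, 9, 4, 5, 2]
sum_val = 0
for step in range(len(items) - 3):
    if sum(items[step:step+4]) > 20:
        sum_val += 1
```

Let's trace through this code step by step.

Initialize: items = [6, 9, 4, 5, 2]
Initialize: sum_val = 0
Entering loop: for step in range(len(items) - 3):
After iteration 1: step = 0, sum_val = 1
After iteration 2: step = 1, sum_val = 1
Loop ends.

Final answer: 1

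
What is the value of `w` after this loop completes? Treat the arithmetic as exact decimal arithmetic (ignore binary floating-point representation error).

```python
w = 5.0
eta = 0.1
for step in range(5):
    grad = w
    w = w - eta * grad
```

Let's trace through this code step by step.

Initialize: w = 5.0
Initialize: eta = 0.1
Entering loop: for step in range(5):
After iteration 1: step = 0, w = 4.5, grad = 5.0
After iteration 2: step = 1, w = 4.05, grad = 4.5
After iteration 3: step = 2, w = 3.645, grad = 4.05
After iteration 4: step = 3, w = 3.2805, grad = 3.645
After iteration 5: step = 4, w = 2.95245, grad = 3.2805
Loop ends.

Final answer: 2.95245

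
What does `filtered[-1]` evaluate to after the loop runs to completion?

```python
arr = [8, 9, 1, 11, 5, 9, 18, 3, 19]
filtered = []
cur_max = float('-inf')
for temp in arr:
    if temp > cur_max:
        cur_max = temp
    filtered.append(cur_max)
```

Let's trace through this code step by step.

Initialize: arr = [8, 9, 1, 11, 5, 9, 18, 3, 19]
Initialize: filtered = []
Initialize: cur_max = -inf
Entering loop: for temp in arr:
After iteration 1: temp = 8, filtered = [8], cur_max = 8
After iteration 2: temp = 9, filtered = [8, 9], cur_max = 9
After iteration 3: temp = 1, filtered = [8, 9, 9], cur_max = 9
After iteration 4: temp = 11, filtered = [8, 9, 9, 11], cur_max = 11
After iteration 5: temp = 5, filtered = [8, 9, 9, 11, 11], cur_max = 11
After iteration 6: temp = 9, filtered = [8, 9, 9, 11, 11, 11], cur_max = 11
After iteration 7: temp = 18, filtered = [8, 9, 9, 11, 11, 11, 18], cur_max = 18
After iteration 8: temp = 3, filtered = [8, 9, 9, 11, 11, 11, 18, 18], cur_max = 18
After iteration 9: temp = 19, filtered = [8, 9, 9, 11, 11, 11, 18, 18, 19], cur_max = 19
Loop ends.
filtered[-1] = 19

Final answer: 19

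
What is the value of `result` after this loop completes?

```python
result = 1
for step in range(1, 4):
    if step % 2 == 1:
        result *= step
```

Let's trace through this code step by step.

Initialize: result = 1
Entering loop: for step in range(1, 4):
After iteration 1: step = 1, result = 1
After iteration 2: step = 2, result = 1
After iteration 3: step = 3, result = 3
Loop ends.

Final answer: 3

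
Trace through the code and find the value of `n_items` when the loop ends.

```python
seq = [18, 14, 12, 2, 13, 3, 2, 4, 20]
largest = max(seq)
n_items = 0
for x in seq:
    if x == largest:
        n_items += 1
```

Let's trace through this code step by step.

Initialize: seq = [18, 14, 12, 2, 13, 3, 2, 4, 20]
Initialize: largest = 20
Initialize: n_items = 0
Entering loop: for x in seq:
After iteration 1: x = 18, n_items = 0
After iteration 2: x = 14, n_items = 0
After iteration 3: x = 12, n_items = 0
After iteration 4: x = 2, n_items = 0
After iteration 5: x = 13, n_items = 0
After iteration 6: x = 3, n_items = 0
After iteration 7: x = 2, n_items = 0
After iteration 8: x = 4, n_items = 0
After iteration 9: x = 20, n_items = 1
Loop ends.

Final answer: 1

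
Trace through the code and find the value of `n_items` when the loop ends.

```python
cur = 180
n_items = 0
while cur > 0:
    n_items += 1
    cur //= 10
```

Let's trace through this code step by step.

Initialize: cur = 180
Initialize: n_items = 0
Entering loop: while cur > 0:
After iteration 1: cur = 18, n_items = 1
After iteration 2: cur = 1, n_items = 2
After iteration 3: cur = 0, n_items = 3
Loop ends.

Final answer: 3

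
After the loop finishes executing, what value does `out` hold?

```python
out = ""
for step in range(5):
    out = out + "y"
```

Let's trace through this code step by step.

Initialize: out = ''
Entering loop: for step in range(5):
After iteration 1: step = 0, out = 'y'
After iteration 2: step = 1, out = 'yy'
After iteration 3: step = 2, out = 'yyy'
After iteration 4: step = 3, out = 'yyyy'
After iteration 5: step = 4, out = 'yyyyy'
Loop ends.

Final answer: 'yyyyy'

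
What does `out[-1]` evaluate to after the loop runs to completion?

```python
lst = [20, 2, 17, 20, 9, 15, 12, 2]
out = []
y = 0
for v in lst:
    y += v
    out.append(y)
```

Let's trace through this code step by step.

Initialize: lst = [20, 2, 17, 20, 9, 15, 12, 2]
Initialize: out = []
Initialize: y = 0
Entering loop: for v in lst:
After iteration 1: v = 20, out = [20], y = 20
After iteration 2: v = 2, out = [20, 22], y = 22
After iteration 3: v = 17, out = [20, 22, 39], y = 39
After iteration 4: v = 20, out = [20, 22, 39, 59], y = 59
After iteration 5: v = 9, out = [20, 22, 39, 59, 68], y = 68
After iteration 6: v = 15, out = [20, 22, 39, 59, 68, 83], y = 83
After iteration 7: v = 12, out = [20, 22, 39, 59, 68, 83, 95], y = 95
After iteration 8: v = 2, out = [20, 22, 39, 59, 68, 83, 95, 97], y = 97
Loop ends.
out[-1] = 97

Final answer: 97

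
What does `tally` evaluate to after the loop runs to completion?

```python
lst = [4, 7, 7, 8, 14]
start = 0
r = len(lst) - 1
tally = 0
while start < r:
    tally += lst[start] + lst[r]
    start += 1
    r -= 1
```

Let's trace through this code step by step.

Initialize: lst = [4, 7, 7, 8, 14]
Initialize: start = 0
Initialize: r = 4
Initialize: tally = 0
Entering loop: while start < r:
After iteration 1: start = 1, r = 3, tally = 18
After iteration 2: start = 2, r = 2, tally = 33
Loop ends.

Final answer: 33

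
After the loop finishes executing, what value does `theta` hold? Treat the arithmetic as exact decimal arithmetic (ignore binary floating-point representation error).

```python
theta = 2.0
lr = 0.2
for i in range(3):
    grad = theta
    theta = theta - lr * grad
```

Let's trace through this code step by step.

Initialize: theta = 2.0
Initialize: lr = 0.2
Entering loop: for i in range(3):
After iteration 1: i = 0, theta = 1.6, grad = 2.0
After iteration 2: i = 1, theta = 1.28, grad = 1.6
After iteration 3: i = 2, theta = 1.024, grad = 1.28
Loop ends.

Final answer: 1.024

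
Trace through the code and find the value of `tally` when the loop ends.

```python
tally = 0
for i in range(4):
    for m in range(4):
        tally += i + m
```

Let's trace through this code step by step.

Initialize: tally = 0
Entering loop: for i in range(4):
After iteration 1: i = 0, tally = 6
After iteration 2: i = 1, tally = 16
After iteration 3: i = 2, tally = 30
After iteration 4: i = 3, tally = 48
Loop ends.

Final answer: 48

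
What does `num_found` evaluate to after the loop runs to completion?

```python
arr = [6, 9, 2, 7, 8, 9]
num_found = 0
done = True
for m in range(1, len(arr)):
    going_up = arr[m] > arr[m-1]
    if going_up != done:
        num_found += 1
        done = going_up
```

Let's trace through this code step by step.

Initialize: arr = [6, 9, 2, 7, 8, 9]
Initialize: num_found = 0
Initialize: done = True
Entering loop: for m in range(1, len(arr)):
After iteration 1: m = 1, num_found = 0, done = True, going_up = True
After iteration 2: m = 2, num_found = 1, done = False, going_up = False
After iteration 3: m = 3, num_found = 2, done = True, going_up = True
After iteration 4: m = 4, num_found = 2, done = True, going_up = True
After iteration 5: m = 5, num_found = 2, done = True, going_up = True
Loop ends.

Final answer: 2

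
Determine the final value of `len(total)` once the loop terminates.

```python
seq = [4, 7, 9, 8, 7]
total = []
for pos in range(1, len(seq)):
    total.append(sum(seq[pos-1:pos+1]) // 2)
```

Let's trace through this code step by step.

Initialize: seq = [4, 7, 9, 8, 7]
Initialize: total = []
Entering loop: for pos in range(1, len(seq)):
After iteration 1: pos = 1, total = [5]
After iteration 2: pos = 2, total = [5, 8]
After iteration 3: pos = 3, total = [5, 8, 8]
After iteration 4: pos = 4, total = [5, 8, 8, 7]
Loop ends.
len(total) = 4

Final answer: 4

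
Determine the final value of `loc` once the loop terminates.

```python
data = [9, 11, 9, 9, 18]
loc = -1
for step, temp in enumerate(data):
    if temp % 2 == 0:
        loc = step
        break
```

Let's trace through this code step by step.

Initialize: data = [9, 11, 9, 9, 18]
Initialize: loc = -1
Entering loop: for step, temp in enumerate(data):
After iteration 1: step = 0, temp = 9, loc = -1
After iteration 2: step = 1, temp = 11, loc = -1
After iteration 3: step = 2, temp = 9, loc = -1
After iteration 4: step = 3, temp = 9, loc = -1
After iteration 5: step = 4, temp = 18, loc = 4
Loop ends.

Final answer: 4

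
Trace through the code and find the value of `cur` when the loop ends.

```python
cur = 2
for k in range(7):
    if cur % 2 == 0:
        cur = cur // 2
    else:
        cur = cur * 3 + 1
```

Let's trace through this code step by step.

Initialize: cur = 2
Entering loop: for k in range(7):
After iteration 1: k = 0, cur = 1
After iteration 2: k = 1, cur = 4
After iteration 3: k = 2, cur = 2
After iteration 4: k = 3, cur = 1
After iteration 5: k = 4, cur = 4
After iteration 6: k = 5, cur = 2
After iteration 7: k = 6, cur = 1
Loop ends.

Final answer: 1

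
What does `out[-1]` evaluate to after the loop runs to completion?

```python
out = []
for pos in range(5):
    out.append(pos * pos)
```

Let's trace through this code step by step.

Initialize: out = []
Entering loop: for pos in range(5):
After iteration 1: pos = 0, out = [0]
After iteration 2: pos = 1, out = [0, 1]
After iteration 3: pos = 2, out = [0, 1, 4]
After iteration 4: pos = 3, out = [0, 1, 4, 9]
After iteration 5: pos = 4, out = [0, 1, 4, 9, 16]
Loop ends.
out[-1] = 16

Final answer: 16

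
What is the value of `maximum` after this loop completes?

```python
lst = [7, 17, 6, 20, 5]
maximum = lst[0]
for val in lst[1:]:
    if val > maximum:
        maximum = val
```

Let's trace through this code step by step.

Initialize: lst = [7, 17, 6, 20, 5]
Initialize: maximum = 7
Entering loop: for val in lst[1:]:
After iteration 1: val = 17, maximum = 17
After iteration 2: val = 6, maximum = 17
After iteration 3: val = 20, maximum = 20
After iteration 4: val = 5, maximum = 20
Loop ends.

Final answer: 20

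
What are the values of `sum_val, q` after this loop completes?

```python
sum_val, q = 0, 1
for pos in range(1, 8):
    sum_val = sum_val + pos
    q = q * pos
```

Let's trace through this code step by step.

Initialize: sum_val = 0
Initialize: q = 1
Entering loop: for pos in range(1, 8):
After iteration 1: pos = 1, sum_val = 1, q = 1
After iteration 2: pos = 2, sum_val = 3, q = 2
After iteration 3: pos = 3, sum_val = 6, q = 6
After iteration 4: pos = 4, sum_val = 10, q = 24
After iteration 5: pos = 5, sum_val = 15, q = 120
After iteration 6: pos = 6, sum_val = 21, q = 720
After iteration 7: pos = 7, sum_val = 28, q = 5040
Loop ends.

Final answer: 28, 5040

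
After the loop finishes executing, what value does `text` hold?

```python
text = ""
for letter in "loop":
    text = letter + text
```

Let's trace through this code step by step.

Initialize: text = ''
Entering loop: for letter in "loop":
After iteration 1: letter = 'l', text = 'l'
After iteration 2: letter = 'o', text = 'ol'
After iteration 3: letter = 'o', text = 'ool'
After iteration 4: letter = 'p', text = 'pool'
Loop ends.

Final answer: 'pool'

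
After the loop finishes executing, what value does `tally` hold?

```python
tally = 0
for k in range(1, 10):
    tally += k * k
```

Let's trace through this code step by step.

Initialize: tally = 0
Entering loop: for k in range(1, 10):
After iteration 1: k = 1, tally = 1
After iteration 2: k = 2, tally = 5
After iteration 3: k = 3, tally = 14
After iteration 4: k = 4, tally = 30
After iteration 5: k = 5, tally = 55
After iteration 6: k = 6, tally = 91
After iteration 7: k = 7, tally = 140
After iteration 8: k = 8, tally = 204
After iteration 9: k = 9, tally = 285
Loop ends.

Final answer: 285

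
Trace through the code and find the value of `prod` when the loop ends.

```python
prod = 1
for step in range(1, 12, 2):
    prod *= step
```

Let's trace through this code step by step.

Initialize: prod = 1
Entering loop: for step in range(1, 12, 2):
After iteration 1: step = 1, prod = 1
After iteration 2: step = 3, prod = 3
After iteration 3: step = 5, prod = 15
After iteration 4: step = 7, prod = 105
After iteration 5: step = 9, prod = 945
After iteration 6: step = 11, prod = 10395
Loop ends.

Final answer: 10395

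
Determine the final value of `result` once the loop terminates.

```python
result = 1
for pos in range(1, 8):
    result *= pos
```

Let's trace through this code step by step.

Initialize: result = 1
Entering loop: for pos in range(1, 8):
After iteration 1: pos = 1, result = 1
After iteration 2: pos = 2, result = 2
After iteration 3: pos = 3, result = 6
After iteration 4: pos = 4, result = 24
After iteration 5: pos = 5, result = 120
After iteration 6: pos = 6, result = 720
After iteration 7: pos = 7, result = 5040
Loop ends.

Final answer: 5040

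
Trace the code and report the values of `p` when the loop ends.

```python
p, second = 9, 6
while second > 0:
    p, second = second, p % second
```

Let's trace through this code step by step.

Initialize: p = 9
Initialize: second = 6
Entering loop: while second > 0:
After iteration 1: p = 6, second = 3
After iteration 2: p = 3, second = 0
Loop ends.

Final answer: 3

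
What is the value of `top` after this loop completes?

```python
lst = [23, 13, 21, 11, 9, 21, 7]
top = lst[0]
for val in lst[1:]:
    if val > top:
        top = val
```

Let's trace through this code step by step.

Initialize: lst = [23, 13, 21, 11, 9, 21, 7]
Initialize: top = 23
Entering loop: for val in lst[1:]:
After iteration 1: val = 13, top = 23
After iteration 2: val = 21, top = 23
After iteration 3: val = 11, top = 23
After iteration 4: val = 9, top = 23
After iteration 5: val = 21, top = 23
After iteration 6: val = 7, top = 23
Loop ends.

Final answer: 23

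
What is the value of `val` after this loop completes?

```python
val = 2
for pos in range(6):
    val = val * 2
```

Let's trace through this code step by step.

Initialize: val = 2
Entering loop: for pos in range(6):
After iteration 1: pos = 0, val = 4
After iteration 2: pos = 1, val = 8
After iteration 3: pos = 2, val = 16
After iteration 4: pos = 3, val = 32
After iteration 5: pos = 4, val = 64
After iteration 6: pos = 5, val = 128
Loop ends.

Final answer: 128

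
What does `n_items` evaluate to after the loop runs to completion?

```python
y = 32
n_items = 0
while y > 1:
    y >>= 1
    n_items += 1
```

Let's trace through this code step by step.

Initialize: y = 32
Initialize: n_items = 0
Entering loop: while y > 1:
After iteration 1: y = 16, n_items = 1
After iteration 2: y = 8, n_items = 2
After iteration 3: y = 4, n_items = 3
After iteration 4: y = 2, n_items = 4
After iteration 5: y = 1, n_items = 5
Loop ends.

Final answer: 5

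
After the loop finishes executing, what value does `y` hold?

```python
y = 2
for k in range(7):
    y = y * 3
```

Let's trace through this code step by step.

Initialize: y = 2
Entering loop: for k in range(7):
After iteration 1: k = 0, y = 6
After iteration 2: k = 1, y = 18
After iteration 3: k = 2, y = 54
After iteration 4: k = 3, y = 162
After iteration 5: k = 4, y = 486
After iteration 6: k = 5, y = 1458
After iteration 7: k = 6, y = 4374
Loop ends.

Final answer: 4374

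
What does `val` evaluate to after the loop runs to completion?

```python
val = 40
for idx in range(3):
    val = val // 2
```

Let's trace through this code step by step.

Initialize: val = 40
Entering loop: for idx in range(3):
After iteration 1: idx = 0, val = 20
After iteration 2: idx = 1, val = 10
After iteration 3: idx = 2, val = 5
Loop ends.

Final answer: 5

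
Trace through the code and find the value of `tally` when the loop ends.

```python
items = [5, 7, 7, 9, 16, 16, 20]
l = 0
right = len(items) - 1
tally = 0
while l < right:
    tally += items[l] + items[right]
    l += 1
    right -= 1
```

Let's trace through this code step by step.

Initialize: items = [5, 7, 7, 9, 16, 16, 20]
Initialize: l = 0
Initialize: right = 6
Initialize: tally = 0
Entering loop: while l < right:
After iteration 1: l = 1, right = 5, tally = 25
After iteration 2: l = 2, right = 4, tally = 48
After iteration 3: l = 3, right = 3, tally = 71
Loop ends.

Final answer: 71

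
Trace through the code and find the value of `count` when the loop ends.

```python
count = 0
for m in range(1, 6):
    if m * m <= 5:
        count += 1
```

Let's trace through this code step by step.

Initialize: count = 0
Entering loop: for m in range(1, 6):
After iteration 1: m = 1, count = 1
After iteration 2: m = 2, count = 2
After iteration 3: m = 3, count = 2
After iteration 4: m = 4, count = 2
After iteration 5: m = 5, count = 2
Loop ends.

Final answer: 2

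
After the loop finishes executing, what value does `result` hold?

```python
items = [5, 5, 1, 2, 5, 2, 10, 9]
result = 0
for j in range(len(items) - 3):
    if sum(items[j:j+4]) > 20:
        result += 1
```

Let's trace through this code step by step.

Initialize: items = [5, 5, 1, 2, 5, 2, 10, 9]
Initialize: result = 0
Entering loop: for j in range(len(items) - 3):
After iteration 1: j = 0, result = 0
After iteration 2: j = 1, result = 0
After iteration 3: j = 2, result = 0
After iteration 4: j = 3, result = 0
After iteration 5: j = 4, result = 1
Loop ends.

Final answer: 1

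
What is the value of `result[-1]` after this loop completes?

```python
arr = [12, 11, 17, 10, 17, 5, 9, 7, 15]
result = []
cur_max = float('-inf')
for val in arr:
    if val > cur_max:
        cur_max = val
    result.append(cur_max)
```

Let's trace through this code step by step.

Initialize: arr = [12, 11, 17, 10, 17, 5, 9, 7, 15]
Initialize: result = []
Initialize: cur_max = -inf
Entering loop: for val in arr:
After iteration 1: val = 12, result = [12], cur_max = 12
After iteration 2: val = 11, result = [12, 12], cur_max = 12
After iteration 3: val = 17, result = [12, 12, 17], cur_max = 17
After iteration 4: val = 10, result = [12, 12, 17, 17], cur_max = 17
After iteration 5: val = 17, result = [12, 12, 17, 17, 17], cur_max = 17
After iteration 6: val = 5, result = [12, 12, 17, 17, 17, 17], cur_max = 17
After iteration 7: val = 9, result = [12, 12, 17, 17, 17, 17, 17], cur_max = 17
After iteration 8: val = 7, result = [12, 12, 17, 17, 17, 17, 17, 17], cur_max = 17
After iteration 9: val = 15, result = [12, 12, 17, 17, 17, 17, 17, 17, 17], cur_max = 17
Loop ends.
result[-1] = 17

Final answer: 17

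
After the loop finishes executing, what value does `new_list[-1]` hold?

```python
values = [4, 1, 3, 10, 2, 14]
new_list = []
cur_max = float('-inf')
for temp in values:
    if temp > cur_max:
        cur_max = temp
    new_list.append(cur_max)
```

Let's trace through this code step by step.

Initialize: values = [4, 1, 3, 10, 2, 14]
Initialize: new_list = []
Initialize: cur_max = -inf
Entering loop: for temp in values:
After iteration 1: temp = 4, new_list = [4], cur_max = 4
After iteration 2: temp = 1, new_list = [4, 4], cur_max = 4
After iteration 3: temp = 3, new_list = [4, 4, 4], cur_max = 4
After iteration 4: temp = 10, new_list = [4, 4, 4, 10], cur_max = 10
After iteration 5: temp = 2, new_list = [4, 4, 4, 10, 10], cur_max = 10
After iteration 6: temp = 14, new_list = [4, 4, 4, 10, 10, 14], cur_max = 14
Loop ends.
new_list[-1] = 14

Final answer: 14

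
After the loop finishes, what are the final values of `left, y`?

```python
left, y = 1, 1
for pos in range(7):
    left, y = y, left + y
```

Let's trace through this code step by step.

Initialize: left = 1
Initialize: y = 1
Entering loop: for pos in range(7):
After iteration 1: pos = 0, left = 1, y = 2
After iteration 2: pos = 1, left = 2, y = 3
After iteration 3: pos = 2, left = 3, y = 5
After iteration 4: pos = 3, left = 5, y = 8
After iteration 5: pos = 4, left = 8, y = 13
After iteration 6: pos = 5, left = 13, y = 21
After iteration 7: pos = 6, left = 21, y = 34
Loop ends.

Final answer: 21, 34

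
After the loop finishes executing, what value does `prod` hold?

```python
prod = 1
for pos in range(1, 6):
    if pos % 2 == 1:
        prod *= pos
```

Let's trace through this code step by step.

Initialize: prod = 1
Entering loop: for pos in range(1, 6):
After iteration 1: pos = 1, prod = 1
After iteration 2: pos = 2, prod = 1
After iteration 3: pos = 3, prod = 3
After iteration 4: pos = 4, prod = 3
After iteration 5: pos = 5, prod = 15
Loop ends.

Final answer: 15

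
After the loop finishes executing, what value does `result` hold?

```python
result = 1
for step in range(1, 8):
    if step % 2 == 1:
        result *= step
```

Let's trace through this code step by step.

Initialize: result = 1
Entering loop: for step in range(1, 8):
After iteration 1: step = 1, result = 1
After iteration 2: step = 2, result = 1
After iteration 3: step = 3, result = 3
After iteration 4: step = 4, result = 3
After iteration 5: step = 5, result = 15
After iteration 6: step = 6, result = 15
After iteration 7: step = 7, result = 105
Loop ends.

Final answer: 105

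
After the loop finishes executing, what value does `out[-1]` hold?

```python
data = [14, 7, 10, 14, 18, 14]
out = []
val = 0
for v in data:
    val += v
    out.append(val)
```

Let's trace through this code step by step.

Initialize: data = [14, 7, 10, 14, 18, 14]
Initialize: out = []
Initialize: val = 0
Entering loop: for v in data:
After iteration 1: v = 14, out = [14], val = 14
After iteration 2: v = 7, out = [14, 21], val = 21
After iteration 3: v = 10, out = [14, 21, 31], val = 31
After iteration 4: v = 14, out = [14, 21, 31, 45], val = 45
After iteration 5: v = 18, out = [14, 21, 31, 45, 63], val = 63
After iteration 6: v = 14, out = [14, 21, 31, 45, 63, 77], val = 77
Loop ends.
out[-1] = 77

Final answer: 77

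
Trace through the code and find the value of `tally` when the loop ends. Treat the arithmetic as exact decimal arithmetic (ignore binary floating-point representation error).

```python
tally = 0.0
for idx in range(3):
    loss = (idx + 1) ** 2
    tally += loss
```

Let's trace through this code step by step.

Initialize: tally = 0.0
Entering loop: for idx in range(3):
After iteration 1: idx = 0, tally = 1.0, loss = 1
After iteration 2: idx = 1, tally = 5.0, loss = 4
After iteration 3: idx = 2, tally = 14.0, loss = 9
Loop ends.

Final answer: 14.0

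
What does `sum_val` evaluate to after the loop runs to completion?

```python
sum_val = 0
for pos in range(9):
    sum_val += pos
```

Let's trace through this code step by step.

Initialize: sum_val = 0
Entering loop: for pos in range(9):
After iteration 1: pos = 0, sum_val = 0
After iteration 2: pos = 1, sum_val = 1
After iteration 3: pos = 2, sum_val = 3
After iteration 4: pos = 3, sum_val = 6
After iteration 5: pos = 4, sum_val = 10
After iteration 6: pos = 5, sum_val = 15
After iteration 7: pos = 6, sum_val = 21
After iteration 8: pos = 7, sum_val = 28
After iteration 9: pos = 8, sum_val = 36
Loop ends.

Final answer: 36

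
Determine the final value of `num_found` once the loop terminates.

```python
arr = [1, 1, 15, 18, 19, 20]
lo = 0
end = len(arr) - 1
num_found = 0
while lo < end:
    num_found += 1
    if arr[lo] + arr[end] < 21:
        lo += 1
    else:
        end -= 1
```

Let's trace through this code step by step.

Initialize: arr = [1, 1, 15, 18, 19, 20]
Initialize: lo = 0
Initialize: end = 5
Initialize: num_found = 0
Entering loop: while lo < end:
After iteration 1: lo = 0, end = 4, num_found = 1
After iteration 2: lo = 1, end = 4, num_found = 2
After iteration 3: lo = 2, end = 4, num_found = 3
After iteration 4: lo = 2, end = 3, num_found = 4
After iteration 5: lo = 2, end = 2, num_found = 5
Loop ends.

Final answer: 5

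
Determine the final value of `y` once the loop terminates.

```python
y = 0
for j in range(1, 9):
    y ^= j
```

Let's trace through this code step by step.

Initialize: y = 0
Entering loop: for j in range(1, 9):
After iteration 1: j = 1, y = 1
After iteration 2: j = 2, y = 3
After iteration 3: j = 3, y = 0
After iteration 4: j = 4, y = 4
After iteration 5: j = 5, y = 1
After iteration 6: j = 6, y = 7
After iteration 7: j = 7, y = 0
After iteration 8: j = 8, y = 8
Loop ends.

Final answer: 8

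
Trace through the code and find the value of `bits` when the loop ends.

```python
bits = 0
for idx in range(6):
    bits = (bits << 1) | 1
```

Let's trace through this code step by step.

Initialize: bits = 0
Entering loop: for idx in range(6):
After iteration 1: idx = 0, bits = 1
After iteration 2: idx = 1, bits = 3
After iteration 3: idx = 2, bits = 7
After iteration 4: idx = 3, bits = 15
After iteration 5: idx = 4, bits = 31
After iteration 6: idx = 5, bits = 63
Loop ends.

Final answer: 63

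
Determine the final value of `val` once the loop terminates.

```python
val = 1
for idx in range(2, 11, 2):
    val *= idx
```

Let's trace through this code step by step.

Initialize: val = 1
Entering loop: for idx in range(2, 11, 2):
After iteration 1: idx = 2, val = 2
After iteration 2: idx = 4, val = 8
After iteration 3: idx = 6, val = 48
After iteration 4: idx = 8, val = 384
After iteration 5: idx = 10, val = 3840
Loop ends.

Final answer: 3840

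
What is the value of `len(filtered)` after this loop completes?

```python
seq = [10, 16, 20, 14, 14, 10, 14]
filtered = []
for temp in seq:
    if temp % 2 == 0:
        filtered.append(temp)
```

Let's trace through this code step by step.

Initialize: seq = [10, 16, 20, 14, 14, 10, 14]
Initialize: filtered = []
Entering loop: for temp in seq:
After iteration 1: temp = 10, filtered = [10]
After iteration 2: temp = 16, filtered = [10, 16]
After iteration 3: temp = 20, filtered = [10, 16, 20]
After iteration 4: temp = 14, filtered = [10, 16, 20, 14]
After iteration 5: temp = 14, filtered = [10, 16, 20, 14, 14]
After iteration 6: temp = 10, filtered = [10, 16, 20, 14, 14, 10]
After iteration 7: temp = 14, filtered = [10, 16, 20, 14, 14, 10, 14]
Loop ends.
len(filtered) = 7

Final answer: 7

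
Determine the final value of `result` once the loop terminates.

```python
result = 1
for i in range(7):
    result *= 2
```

Let's trace through this code step by step.

Initialize: result = 1
Entering loop: for i in range(7):
After iteration 1: i = 0, result = 2
After iteration 2: i = 1, result = 4
After iteration 3: i = 2, result = 8
After iteration 4: i = 3, result = 16
After iteration 5: i = 4, result = 32
After iteration 6: i = 5, result = 64
After iteration 7: i = 6, result = 128
Loop ends.

Final answer: 128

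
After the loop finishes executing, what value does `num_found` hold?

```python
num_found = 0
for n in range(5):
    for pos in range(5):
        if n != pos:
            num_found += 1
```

Let's trace through this code step by step.

Initialize: num_found = 0
Entering loop: for n in range(5):
After iteration 1: n = 0, num_found = 4
After iteration 2: n = 1, num_found = 8
After iteration 3: n = 2, num_found = 12
After iteration 4: n = 3, num_found = 16
After iteration 5: n = 4, num_found = 20
Loop ends.

Final answer: 20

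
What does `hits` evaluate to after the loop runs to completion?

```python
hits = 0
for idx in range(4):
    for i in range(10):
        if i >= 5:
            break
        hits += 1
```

Let's trace through this code step by step.

Initialize: hits = 0
Entering loop: for idx in range(4):
After iteration 1: idx = 0, hits = 5
After iteration 2: idx = 1, hits = 10
After iteration 3: idx = 2, hits = 15
After iteration 4: idx = 3, hits = 20
Loop ends.

Final answer: 20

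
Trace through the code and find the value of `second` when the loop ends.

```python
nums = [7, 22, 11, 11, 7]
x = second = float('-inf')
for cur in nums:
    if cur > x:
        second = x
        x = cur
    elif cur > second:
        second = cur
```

Let's trace through this code step by step.

Initialize: nums = [7, 22, 11, 11, 7]
Initialize: x = -inf
Initialize: second = -inf
Entering loop: for cur in nums:
After iteration 1: cur = 7, x = 7, second = -inf
After iteration 2: cur = 22, x = 22, second = 7
After iteration 3: cur = 11, x = 22, second = 11
After iteration 4: cur = 11, x = 22, second = 11
After iteration 5: cur = 7, x = 22, second = 11
Loop ends.

Final answer: 11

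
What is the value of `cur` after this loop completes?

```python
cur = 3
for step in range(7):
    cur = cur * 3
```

Let's trace through this code step by step.

Initialize: cur = 3
Entering loop: for step in range(7):
After iteration 1: step = 0, cur = 9
After iteration 2: step = 1, cur = 27
After iteration 3: step = 2, cur = 81
After iteration 4: step = 3, cur = 243
After iteration 5: step = 4, cur = 729
After iteration 6: step = 5, cur = 2187
After iteration 7: step = 6, cur = 6561
Loop ends.

Final answer: 6561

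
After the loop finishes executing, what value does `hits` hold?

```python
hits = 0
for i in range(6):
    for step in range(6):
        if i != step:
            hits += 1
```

Let's trace through this code step by step.

Initialize: hits = 0
Entering loop: for i in range(6):
After iteration 1: i = 0, hits = 5
After iteration 2: i = 1, hits = 10
After iteration 3: i = 2, hits = 15
After iteration 4: i = 3, hits = 20
After iteration 5: i = 4, hits = 25
After iteration 6: i = 5, hits = 30
Loop ends.

Final answer: 30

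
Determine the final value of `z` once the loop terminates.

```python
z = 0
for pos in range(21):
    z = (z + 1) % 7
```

Let's trace through this code step by step.

Initialize: z = 0
Entering loop: for pos in range(21):
After iteration 1: pos = 0, z = 1
After iteration 2: pos = 1, z = 2
After iteration 3: pos = 2, z = 3
After iteration 4: pos = 3, z = 4
After iteration 5: pos = 4, z = 5
After iteration 6: pos = 5, z = 6
After iteration 7: pos = 6, z = 0
After iteration 8: pos = 7, z = 1
After iteration 9: pos = 8, z = 2
After iteration 10: pos = 9, z = 3
After iteration 11: pos = 10, z = 4
After iteration 12: pos = 11, z = 5
After iteration 13: pos = 12, z = 6
After iteration 14: pos = 13, z = 0
After iteration 15: pos = 14, z = 1
After iteration 16: pos = 15, z = 2
After iteration 17: pos = 16, z = 3
After iteration 18: pos = 17, z = 4
After iteration 19: pos = 18, z = 5
After iteration 20: pos = 19, z = 6
After iteration 21: pos = 20, z = 0
Loop ends.

Final answer: 0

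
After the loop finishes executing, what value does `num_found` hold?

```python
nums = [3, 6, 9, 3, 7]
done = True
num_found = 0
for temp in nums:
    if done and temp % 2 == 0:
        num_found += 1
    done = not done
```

Let's trace through this code step by step.

Initialize: nums = [3, 6, 9, 3, 7]
Initialize: done = True
Initialize: num_found = 0
Entering loop: for temp in nums:
After iteration 1: temp = 3, done = False, num_found = 0
After iteration 2: temp = 6, done = True, num_found = 0
After iteration 3: temp = 9, done = False, num_found = 0
After iteration 4: temp = 3, done = True, num_found = 0
After iteration 5: temp = 7, done = False, num_found = 0
Loop ends.

Final answer: 0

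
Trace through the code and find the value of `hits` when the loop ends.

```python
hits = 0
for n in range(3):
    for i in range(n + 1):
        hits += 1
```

Let's trace through this code step by step.

Initialize: hits = 0
Entering loop: for n in range(3):
After iteration 1: n = 0, hits = 1, i = 0
After iteration 2: n = 1, hits = 3, i = 1
After iteration 3: n = 2, hits = 6, i = 2
Loop ends.

Final answer: 6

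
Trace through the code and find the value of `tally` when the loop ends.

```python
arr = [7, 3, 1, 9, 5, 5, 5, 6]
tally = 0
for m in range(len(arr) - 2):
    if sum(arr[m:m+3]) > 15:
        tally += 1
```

Let's trace through this code step by step.

Initialize: arr = [7, 3, 1, 9, 5, 5, 5, 6]
Initialize: tally = 0
Entering loop: for m in range(len(arr) - 2):
After iteration 1: m = 0, tally = 0
After iteration 2: m = 1, tally = 0
After iteration 3: m = 2, tally = 0
After iteration 4: m = 3, tally = 1
After iteration 5: m = 4, tally = 1
After iteration 6: m = 5, tally = 2
Loop ends.

Final answer: 2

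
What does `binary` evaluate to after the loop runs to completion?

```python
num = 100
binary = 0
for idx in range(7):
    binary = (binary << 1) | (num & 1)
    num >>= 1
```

Let's trace through this code step by step.

Initialize: num = 100
Initialize: binary = 0
Entering loop: for idx in range(7):
After iteration 1: idx = 0, num = 50, binary = 0
After iteration 2: idx = 1, num = 25, binary = 0
After iteration 3: idx = 2, num = 12, binary = 1
After iteration 4: idx = 3, num = 6, binary = 2
After iteration 5: idx = 4, num = 3, binary = 4
After iteration 6: idx = 5, num = 1, binary = 9
After iteration 7: idx = 6, num = 0, binary = 19
Loop ends.

Final answer: 19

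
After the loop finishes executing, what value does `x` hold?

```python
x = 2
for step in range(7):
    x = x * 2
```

Let's trace through this code step by step.

Initialize: x = 2
Entering loop: for step in range(7):
After iteration 1: step = 0, x = 4
After iteration 2: step = 1, x = 8
After iteration 3: step = 2, x = 16
After iteration 4: step = 3, x = 32
After iteration 5: step = 4, x = 64
After iteration 6: step = 5, x = 128
After iteration 7: step = 6, x = 256
Loop ends.

Final answer: 256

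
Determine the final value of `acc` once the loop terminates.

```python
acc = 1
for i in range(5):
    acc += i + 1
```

Let's trace through this code step by step.

Initialize: acc = 1
Entering loop: for i in range(5):
After iteration 1: i = 0, acc = 2
After iteration 2: i = 1, acc = 4
After iteration 3: i = 2, acc = 7
After iteration 4: i = 3, acc = 11
After iteration 5: i = 4, acc = 16
Loop ends.

Final answer: 16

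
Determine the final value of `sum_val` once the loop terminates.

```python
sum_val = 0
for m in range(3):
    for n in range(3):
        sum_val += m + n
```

Let's trace through this code step by step.

Initialize: sum_val = 0
Entering loop: for m in range(3):
After iteration 1: m = 0, sum_val = 3
After iteration 2: m = 1, sum_val = 9
After iteration 3: m = 2, sum_val = 18
Loop ends.

Final answer: 18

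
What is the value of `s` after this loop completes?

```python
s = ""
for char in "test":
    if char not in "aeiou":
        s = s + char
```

Let's trace through this code step by step.

Initialize: s = ''
Entering loop: for char in "test":
After iteration 1: char = 't', s = 't'
After iteration 2: char = 'e', s = 't'
After iteration 3: char = 's', s = 'ts'
After iteration 4: char = 't', s = 'tst'
Loop ends.

Final answer: 'tst'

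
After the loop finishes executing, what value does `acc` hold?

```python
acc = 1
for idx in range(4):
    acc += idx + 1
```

Let's trace through this code step by step.

Initialize: acc = 1
Entering loop: for idx in range(4):
After iteration 1: idx = 0, acc = 2
After iteration 2: idx = 1, acc = 4
After iteration 3: idx = 2, acc = 7
After iteration 4: idx = 3, acc = 11
Loop ends.

Final answer: 11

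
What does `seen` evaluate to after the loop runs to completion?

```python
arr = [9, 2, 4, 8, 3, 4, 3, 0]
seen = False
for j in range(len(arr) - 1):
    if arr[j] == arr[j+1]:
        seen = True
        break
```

Let's trace through this code step by step.

Initialize: arr = [9, 2, 4, 8, 3, 4, 3, 0]
Initialize: seen = False
Entering loop: for j in range(len(arr) - 1):
After iteration 1: j = 0, seen = False
After iteration 2: j = 1, seen = False
After iteration 3: j = 2, seen = False
After iteration 4: j = 3, seen = False
After iteration 5: j = 4, seen = False
After iteration 6: j = 5, seen = False
After iteration 7: j = 6, seen = False
Loop ends.

Final answer: False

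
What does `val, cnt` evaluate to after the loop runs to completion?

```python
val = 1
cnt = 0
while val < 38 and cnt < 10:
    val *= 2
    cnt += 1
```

Let's trace through this code step by step.

Initialize: val = 1
Initialize: cnt = 0
Entering loop: while val < 38 and cnt < 10:
After iteration 1: val = 2, cnt = 1
After iteration 2: val = 4, cnt = 2
After iteration 3: val = 8, cnt = 3
After iteration 4: val = 16, cnt = 4
After iteration 5: val = 32, cnt = 5
After iteration 6: val = 64, cnt = 6
Loop ends.

Final answer: 64, 6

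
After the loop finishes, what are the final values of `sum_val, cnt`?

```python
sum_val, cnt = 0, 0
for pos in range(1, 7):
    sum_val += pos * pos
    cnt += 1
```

Let's trace through this code step by step.

Initialize: sum_val = 0
Initialize: cnt = 0
Entering loop: for pos in range(1, 7):
After iteration 1: pos = 1, sum_val = 1, cnt = 1
After iteration 2: pos = 2, sum_val = 5, cnt = 2
After iteration 3: pos = 3, sum_val = 14, cnt = 3
After iteration 4: pos = 4, sum_val = 30, cnt = 4
After iteration 5: pos = 5, sum_val = 55, cnt = 5
After iteration 6: pos = 6, sum_val = 91, cnt = 6
Loop ends.

Final answer: 91, 6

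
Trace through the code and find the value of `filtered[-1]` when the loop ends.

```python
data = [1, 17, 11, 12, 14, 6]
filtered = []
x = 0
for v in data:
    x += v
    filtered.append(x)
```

Let's trace through this code step by step.

Initialize: data = [1, 17, 11, 12, 14, 6]
Initialize: filtered = []
Initialize: x = 0
Entering loop: for v in data:
After iteration 1: v = 1, filtered = [1], x = 1
After iteration 2: v = 17, filtered = [1, 18], x = 18
After iteration 3: v = 11, filtered = [1, 18, 29], x = 29
After iteration 4: v = 12, filtered = [1, 18, 29, 41], x = 41
After iteration 5: v = 14, filtered = [1, 18, 29, 41, 55], x = 55
After iteration 6: v = 6, filtered = [1, 18, 29, 41, 55, 61], x = 61
Loop ends.
filtered[-1] = 61

Final answer: 61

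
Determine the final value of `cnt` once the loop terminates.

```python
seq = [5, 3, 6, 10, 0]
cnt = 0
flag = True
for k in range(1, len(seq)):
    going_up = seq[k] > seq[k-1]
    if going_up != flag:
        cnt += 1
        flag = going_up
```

Let's trace through this code step by step.

Initialize: seq = [5, 3, 6, 10, 0]
Initialize: cnt = 0
Initialize: flag = True
Entering loop: for k in range(1, len(seq)):
After iteration 1: k = 1, cnt = 1, flag = False, going_up = False
After iteration 2: k = 2, cnt = 2, flag = True, going_up = True
After iteration 3: k = 3, cnt = 2, flag = True, going_up = True
After iteration 4: k = 4, cnt = 3, flag = False, going_up = False
Loop ends.

Final answer: 3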